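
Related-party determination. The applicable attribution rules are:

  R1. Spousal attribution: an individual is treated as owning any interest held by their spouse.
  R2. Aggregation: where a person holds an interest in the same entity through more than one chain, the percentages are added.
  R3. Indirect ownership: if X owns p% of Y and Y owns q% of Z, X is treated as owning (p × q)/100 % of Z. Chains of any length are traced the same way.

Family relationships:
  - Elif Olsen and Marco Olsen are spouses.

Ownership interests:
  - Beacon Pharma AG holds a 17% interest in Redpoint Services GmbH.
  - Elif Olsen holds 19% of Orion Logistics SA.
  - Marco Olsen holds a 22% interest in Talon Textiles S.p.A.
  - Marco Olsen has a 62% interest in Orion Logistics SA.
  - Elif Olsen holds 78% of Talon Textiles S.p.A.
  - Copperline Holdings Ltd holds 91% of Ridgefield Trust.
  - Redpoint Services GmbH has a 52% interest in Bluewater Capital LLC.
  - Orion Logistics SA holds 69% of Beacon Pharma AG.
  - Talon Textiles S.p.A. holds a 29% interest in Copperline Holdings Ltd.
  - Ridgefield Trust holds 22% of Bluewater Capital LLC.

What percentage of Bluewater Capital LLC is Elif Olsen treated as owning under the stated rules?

By spousal attribution (R1), Elif Olsen is treated as also owning Marco Olsen's interest in Talon Textiles S.p.A, giving 78% + 22% = 100%.
By spousal attribution (R1), Elif Olsen is treated as also owning Marco Olsen's interest in Orion Logistics SA, giving 19% + 62% = 81%.
Chain via Talon Textiles S.p.A. → Copperline Holdings Ltd → Ridgefield Trust (R3): 100% × 29% × 91% × 22% = 5.8058% of Bluewater Capital LLC.
Chain via Orion Logistics SA → Beacon Pharma AG → Redpoint Services GmbH (R3): 81% × 69% × 17% × 52% = 4.940676% of Bluewater Capital LLC.
Aggregating (R2): 5.8058% + 4.940676% = 10.746476%.

10.746476%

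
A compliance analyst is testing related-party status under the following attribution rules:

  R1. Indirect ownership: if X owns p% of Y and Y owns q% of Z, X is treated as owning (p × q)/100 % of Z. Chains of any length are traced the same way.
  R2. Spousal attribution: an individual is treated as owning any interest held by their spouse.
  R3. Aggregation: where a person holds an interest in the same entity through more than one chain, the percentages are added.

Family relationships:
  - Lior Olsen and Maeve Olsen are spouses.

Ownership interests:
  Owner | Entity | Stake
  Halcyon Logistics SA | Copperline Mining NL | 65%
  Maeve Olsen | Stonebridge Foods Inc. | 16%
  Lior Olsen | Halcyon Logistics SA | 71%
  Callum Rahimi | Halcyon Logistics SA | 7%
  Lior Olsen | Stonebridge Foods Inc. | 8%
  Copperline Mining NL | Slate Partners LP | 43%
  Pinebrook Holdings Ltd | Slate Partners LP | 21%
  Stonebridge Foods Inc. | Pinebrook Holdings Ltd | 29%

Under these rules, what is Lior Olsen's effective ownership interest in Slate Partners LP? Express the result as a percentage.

By spousal attribution (R2), Lior Olsen is treated as also owning Maeve Olsen's interest in Stonebridge Foods Inc, giving 8% + 16% = 24%.
Chain via Stonebridge Foods Inc. → Pinebrook Holdings Ltd (R1): 24% × 29% × 21% = 1.4616% of Slate Partners LP.
Chain via Halcyon Logistics SA → Copperline Mining NL (R1): 71% × 65% × 43% = 19.8445% of Slate Partners LP.
Aggregating (R3): 1.4616% + 19.8445% = 21.3061%.

21.3061%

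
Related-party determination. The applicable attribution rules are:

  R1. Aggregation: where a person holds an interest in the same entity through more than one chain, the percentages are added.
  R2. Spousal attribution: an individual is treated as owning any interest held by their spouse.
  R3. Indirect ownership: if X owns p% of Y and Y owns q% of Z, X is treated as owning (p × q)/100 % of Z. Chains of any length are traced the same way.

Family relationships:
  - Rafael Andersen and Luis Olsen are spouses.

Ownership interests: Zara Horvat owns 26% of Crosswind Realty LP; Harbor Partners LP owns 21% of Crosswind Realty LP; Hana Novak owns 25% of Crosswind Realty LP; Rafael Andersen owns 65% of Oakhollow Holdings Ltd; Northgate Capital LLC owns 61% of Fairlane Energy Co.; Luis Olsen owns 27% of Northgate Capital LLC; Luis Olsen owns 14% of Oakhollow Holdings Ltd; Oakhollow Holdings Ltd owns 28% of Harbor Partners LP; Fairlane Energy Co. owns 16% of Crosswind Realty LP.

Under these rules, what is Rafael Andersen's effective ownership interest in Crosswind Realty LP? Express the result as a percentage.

7.2804%

By spousal attribution (R2), Rafael Andersen is treated as also owning Luis Olsen's interest in Oakhollow Holdings Ltd, giving 65% + 14% = 79%.
By spousal attribution (R2), Rafael Andersen is treated as owning Luis Olsen's 27% interest in Northgate Capital LLC.
Chain via Oakhollow Holdings Ltd → Harbor Partners LP (R3): 79% × 28% × 21% = 4.6452% of Crosswind Realty LP.
Chain via Northgate Capital LLC → Fairlane Energy Co. (R3): 27% × 61% × 16% = 2.6352% of Crosswind Realty LP.
Aggregating (R1): 4.6452% + 2.6352% = 7.2804%.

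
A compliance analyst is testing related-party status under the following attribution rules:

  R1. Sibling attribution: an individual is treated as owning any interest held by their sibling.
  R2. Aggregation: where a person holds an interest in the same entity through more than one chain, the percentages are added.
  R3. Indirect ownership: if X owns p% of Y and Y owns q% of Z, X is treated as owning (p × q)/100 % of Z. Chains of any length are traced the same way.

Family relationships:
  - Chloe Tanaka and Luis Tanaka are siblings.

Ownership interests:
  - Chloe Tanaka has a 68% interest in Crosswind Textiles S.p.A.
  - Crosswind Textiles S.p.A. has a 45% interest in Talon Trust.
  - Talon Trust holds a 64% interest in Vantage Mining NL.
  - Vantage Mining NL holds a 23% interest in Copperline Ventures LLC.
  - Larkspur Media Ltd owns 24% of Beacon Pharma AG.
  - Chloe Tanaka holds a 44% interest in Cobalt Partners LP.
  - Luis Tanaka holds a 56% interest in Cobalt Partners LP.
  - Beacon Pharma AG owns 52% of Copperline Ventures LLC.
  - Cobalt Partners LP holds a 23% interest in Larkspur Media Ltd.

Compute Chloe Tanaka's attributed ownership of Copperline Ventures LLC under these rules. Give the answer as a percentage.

7.37472%

By sibling attribution (R1), Chloe Tanaka is treated as also owning Luis Tanaka's interest in Cobalt Partners LP, giving 44% + 56% = 100%.
Chain via Cobalt Partners LP → Larkspur Media Ltd → Beacon Pharma AG (R3): 100% × 23% × 24% × 52% = 2.8704% of Copperline Ventures LLC.
Chain via Crosswind Textiles S.p.A. → Talon Trust → Vantage Mining NL (R3): 68% × 45% × 64% × 23% = 4.50432% of Copperline Ventures LLC.
Aggregating (R2): 2.8704% + 4.50432% = 7.37472%.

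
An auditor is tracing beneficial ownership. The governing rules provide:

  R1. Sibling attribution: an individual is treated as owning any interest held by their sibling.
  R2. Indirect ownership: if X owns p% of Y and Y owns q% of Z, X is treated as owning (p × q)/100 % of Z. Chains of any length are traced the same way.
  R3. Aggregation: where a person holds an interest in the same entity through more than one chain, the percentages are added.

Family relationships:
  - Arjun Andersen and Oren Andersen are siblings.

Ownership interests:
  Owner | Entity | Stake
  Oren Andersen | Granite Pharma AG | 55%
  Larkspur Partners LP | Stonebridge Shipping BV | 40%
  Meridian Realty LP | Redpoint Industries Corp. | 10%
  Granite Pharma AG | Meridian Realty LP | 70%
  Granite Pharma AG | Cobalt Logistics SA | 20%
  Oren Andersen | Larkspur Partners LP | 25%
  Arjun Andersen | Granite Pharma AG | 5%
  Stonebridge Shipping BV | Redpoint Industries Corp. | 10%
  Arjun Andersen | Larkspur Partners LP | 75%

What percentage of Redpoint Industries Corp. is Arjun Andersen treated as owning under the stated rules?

By sibling attribution (R1), Arjun Andersen is treated as also owning Oren Andersen's interest in Larkspur Partners LP, giving 75% + 25% = 100%.
By sibling attribution (R1), Arjun Andersen is treated as also owning Oren Andersen's interest in Granite Pharma AG, giving 5% + 55% = 60%.
Chain via Larkspur Partners LP → Stonebridge Shipping BV (R2): 100% × 40% × 10% = 4% of Redpoint Industries Corp.
Chain via Granite Pharma AG → Meridian Realty LP (R2): 60% × 70% × 10% = 4.2% of Redpoint Industries Corp.
Aggregating (R3): 4% + 4.2% = 8.2%.

8.2%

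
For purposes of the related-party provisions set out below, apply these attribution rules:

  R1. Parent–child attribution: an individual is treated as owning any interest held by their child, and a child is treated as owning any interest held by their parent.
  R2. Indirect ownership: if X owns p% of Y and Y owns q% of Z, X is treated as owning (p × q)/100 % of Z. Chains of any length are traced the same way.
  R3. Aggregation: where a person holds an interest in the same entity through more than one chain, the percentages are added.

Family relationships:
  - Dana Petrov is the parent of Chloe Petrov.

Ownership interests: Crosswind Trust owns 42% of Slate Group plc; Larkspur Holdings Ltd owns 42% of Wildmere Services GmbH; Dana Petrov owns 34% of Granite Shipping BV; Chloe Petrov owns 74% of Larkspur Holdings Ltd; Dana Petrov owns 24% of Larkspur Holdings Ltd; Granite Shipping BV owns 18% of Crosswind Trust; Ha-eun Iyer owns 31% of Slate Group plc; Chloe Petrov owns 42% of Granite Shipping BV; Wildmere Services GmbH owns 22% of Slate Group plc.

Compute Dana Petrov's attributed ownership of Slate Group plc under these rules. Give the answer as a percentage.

14.8008%

By parent–child attribution (R1), Dana Petrov is treated as also owning Chloe Petrov's interest in Larkspur Holdings Ltd, giving 24% + 74% = 98%.
By parent–child attribution (R1), Dana Petrov is treated as also owning Chloe Petrov's interest in Granite Shipping BV, giving 34% + 42% = 76%.
Chain via Larkspur Holdings Ltd → Wildmere Services GmbH (R2): 98% × 42% × 22% = 9.0552% of Slate Group plc.
Chain via Granite Shipping BV → Crosswind Trust (R2): 76% × 18% × 42% = 5.7456% of Slate Group plc.
Aggregating (R3): 9.0552% + 5.7456% = 14.8008%.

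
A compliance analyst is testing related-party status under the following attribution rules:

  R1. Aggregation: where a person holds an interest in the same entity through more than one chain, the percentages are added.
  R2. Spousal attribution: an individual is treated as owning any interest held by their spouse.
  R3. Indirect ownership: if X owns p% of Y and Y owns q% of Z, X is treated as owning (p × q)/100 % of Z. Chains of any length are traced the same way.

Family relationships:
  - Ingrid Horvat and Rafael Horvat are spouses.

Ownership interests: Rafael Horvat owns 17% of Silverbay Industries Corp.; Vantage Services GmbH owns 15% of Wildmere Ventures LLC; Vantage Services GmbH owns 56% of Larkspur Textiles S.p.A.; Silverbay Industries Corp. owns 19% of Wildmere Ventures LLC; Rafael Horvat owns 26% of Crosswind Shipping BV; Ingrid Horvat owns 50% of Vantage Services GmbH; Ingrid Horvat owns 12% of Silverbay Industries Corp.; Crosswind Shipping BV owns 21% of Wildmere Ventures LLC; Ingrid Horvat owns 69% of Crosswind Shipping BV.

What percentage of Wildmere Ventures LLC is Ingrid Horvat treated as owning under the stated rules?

By spousal attribution (R2), Ingrid Horvat is treated as also owning Rafael Horvat's interest in Silverbay Industries Corp, giving 12% + 17% = 29%.
By spousal attribution (R2), Ingrid Horvat is treated as also owning Rafael Horvat's interest in Crosswind Shipping BV, giving 69% + 26% = 95%.
Chain via Silverbay Industries Corp. (R3): 29% × 19% = 5.51% of Wildmere Ventures LLC.
Chain via Vantage Services GmbH (R3): 50% × 15% = 7.5% of Wildmere Ventures LLC.
Chain via Crosswind Shipping BV (R3): 95% × 21% = 19.95% of Wildmere Ventures LLC.
Aggregating (R1): 5.51% + 7.5% + 19.95% = 32.96%.

32.96%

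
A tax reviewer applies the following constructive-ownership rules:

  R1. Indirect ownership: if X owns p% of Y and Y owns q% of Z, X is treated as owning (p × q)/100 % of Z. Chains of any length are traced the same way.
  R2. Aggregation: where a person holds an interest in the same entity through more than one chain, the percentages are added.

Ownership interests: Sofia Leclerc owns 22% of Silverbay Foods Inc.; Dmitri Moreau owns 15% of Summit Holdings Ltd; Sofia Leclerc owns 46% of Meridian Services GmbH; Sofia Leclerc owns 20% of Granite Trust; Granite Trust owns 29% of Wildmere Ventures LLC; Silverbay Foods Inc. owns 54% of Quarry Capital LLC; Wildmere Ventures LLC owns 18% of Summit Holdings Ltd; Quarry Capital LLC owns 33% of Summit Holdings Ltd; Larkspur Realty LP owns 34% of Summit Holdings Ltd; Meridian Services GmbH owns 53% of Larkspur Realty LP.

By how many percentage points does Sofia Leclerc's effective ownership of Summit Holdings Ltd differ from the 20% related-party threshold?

Chain via Granite Trust → Wildmere Ventures LLC (R1): 20% × 29% × 18% = 1.044% of Summit Holdings Ltd.
Chain via Meridian Services GmbH → Larkspur Realty LP (R1): 46% × 53% × 34% = 8.2892% of Summit Holdings Ltd.
Chain via Silverbay Foods Inc. → Quarry Capital LLC (R1): 22% × 54% × 33% = 3.9204% of Summit Holdings Ltd.
Aggregating (R2): 1.044% + 8.2892% + 3.9204% = 13.2536%.
13.2536% falls short of the 20% threshold by 6.7464 percentage points.

6.7464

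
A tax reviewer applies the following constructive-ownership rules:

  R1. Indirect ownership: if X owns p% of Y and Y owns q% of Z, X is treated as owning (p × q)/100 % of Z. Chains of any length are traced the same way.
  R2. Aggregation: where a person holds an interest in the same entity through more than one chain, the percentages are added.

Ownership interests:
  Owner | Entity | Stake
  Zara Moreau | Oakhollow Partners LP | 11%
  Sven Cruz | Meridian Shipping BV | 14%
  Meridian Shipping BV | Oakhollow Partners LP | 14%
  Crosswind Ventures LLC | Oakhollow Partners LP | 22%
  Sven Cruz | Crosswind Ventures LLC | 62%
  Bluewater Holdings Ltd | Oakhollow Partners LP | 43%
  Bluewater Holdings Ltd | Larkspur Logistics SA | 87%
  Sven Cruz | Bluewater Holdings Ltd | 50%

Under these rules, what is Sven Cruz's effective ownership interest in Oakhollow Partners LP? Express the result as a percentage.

Chain via Bluewater Holdings Ltd (R1): 50% × 43% = 21.5% of Oakhollow Partners LP.
Chain via Meridian Shipping BV (R1): 14% × 14% = 1.96% of Oakhollow Partners LP.
Chain via Crosswind Ventures LLC (R1): 62% × 22% = 13.64% of Oakhollow Partners LP.
Aggregating (R2): 21.5% + 1.96% + 13.64% = 37.1%.

37.1%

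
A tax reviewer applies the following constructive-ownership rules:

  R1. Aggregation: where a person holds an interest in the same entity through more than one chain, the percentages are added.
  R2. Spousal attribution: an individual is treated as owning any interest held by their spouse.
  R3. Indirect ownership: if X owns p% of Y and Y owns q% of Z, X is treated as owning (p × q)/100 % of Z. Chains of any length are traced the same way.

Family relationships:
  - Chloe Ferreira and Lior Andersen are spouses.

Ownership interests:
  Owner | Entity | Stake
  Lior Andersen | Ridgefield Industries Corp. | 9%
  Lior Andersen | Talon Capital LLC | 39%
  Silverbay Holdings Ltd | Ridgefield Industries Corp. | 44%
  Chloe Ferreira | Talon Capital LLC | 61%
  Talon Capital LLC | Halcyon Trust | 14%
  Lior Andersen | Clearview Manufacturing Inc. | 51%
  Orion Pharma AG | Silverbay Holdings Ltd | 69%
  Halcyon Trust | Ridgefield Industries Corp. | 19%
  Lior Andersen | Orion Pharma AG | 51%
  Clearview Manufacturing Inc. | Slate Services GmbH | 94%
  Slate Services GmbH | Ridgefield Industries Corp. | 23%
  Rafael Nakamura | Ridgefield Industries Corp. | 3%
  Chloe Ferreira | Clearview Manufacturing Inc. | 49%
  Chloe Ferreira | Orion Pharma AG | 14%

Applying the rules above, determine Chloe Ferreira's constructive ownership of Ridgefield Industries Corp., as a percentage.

53.014%

By spousal attribution (R2), Chloe Ferreira is treated as also owning Lior Andersen's interest in Orion Pharma AG, giving 14% + 51% = 65%.
By spousal attribution (R2), Chloe Ferreira is treated as also owning Lior Andersen's interest in Talon Capital LLC, giving 61% + 39% = 100%.
By spousal attribution (R2), Chloe Ferreira is treated as also owning Lior Andersen's interest in Clearview Manufacturing Inc, giving 49% + 51% = 100%.
By spousal attribution (R2), Chloe Ferreira is treated as owning Lior Andersen's 9% interest in Ridgefield Industries Corp.
Chain via Orion Pharma AG → Silverbay Holdings Ltd (R3): 65% × 69% × 44% = 19.734% of Ridgefield Industries Corp.
Chain via Talon Capital LLC → Halcyon Trust (R3): 100% × 14% × 19% = 2.66% of Ridgefield Industries Corp.
Chain via Clearview Manufacturing Inc. → Slate Services GmbH (R3): 100% × 94% × 23% = 21.62% of Ridgefield Industries Corp.
Direct interest in Ridgefield Industries Corp: 9%.
Aggregating (R1): 19.734% + 2.66% + 21.62% + 9% = 53.014%.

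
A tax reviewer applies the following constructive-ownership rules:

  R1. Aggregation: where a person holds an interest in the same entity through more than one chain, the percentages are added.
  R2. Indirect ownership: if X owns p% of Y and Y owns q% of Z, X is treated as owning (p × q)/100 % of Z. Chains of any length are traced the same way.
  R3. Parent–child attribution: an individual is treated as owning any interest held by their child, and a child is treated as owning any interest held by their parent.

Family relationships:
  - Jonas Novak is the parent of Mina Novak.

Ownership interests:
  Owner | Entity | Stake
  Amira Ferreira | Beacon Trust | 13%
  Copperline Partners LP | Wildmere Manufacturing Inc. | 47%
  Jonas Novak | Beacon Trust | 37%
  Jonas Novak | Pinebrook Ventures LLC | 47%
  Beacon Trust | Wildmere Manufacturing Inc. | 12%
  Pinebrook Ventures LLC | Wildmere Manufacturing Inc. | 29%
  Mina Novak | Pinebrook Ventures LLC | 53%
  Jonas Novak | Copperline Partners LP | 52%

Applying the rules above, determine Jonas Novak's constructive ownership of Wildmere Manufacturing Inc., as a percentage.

By parent–child attribution (R3), Jonas Novak is treated as also owning Mina Novak's interest in Pinebrook Ventures LLC, giving 47% + 53% = 100%.
Chain via Beacon Trust (R2): 37% × 12% = 4.44% of Wildmere Manufacturing Inc.
Chain via Pinebrook Ventures LLC (R2): 100% × 29% = 29% of Wildmere Manufacturing Inc.
Chain via Copperline Partners LP (R2): 52% × 47% = 24.44% of Wildmere Manufacturing Inc.
Aggregating (R1): 4.44% + 29% + 24.44% = 57.88%.

57.88%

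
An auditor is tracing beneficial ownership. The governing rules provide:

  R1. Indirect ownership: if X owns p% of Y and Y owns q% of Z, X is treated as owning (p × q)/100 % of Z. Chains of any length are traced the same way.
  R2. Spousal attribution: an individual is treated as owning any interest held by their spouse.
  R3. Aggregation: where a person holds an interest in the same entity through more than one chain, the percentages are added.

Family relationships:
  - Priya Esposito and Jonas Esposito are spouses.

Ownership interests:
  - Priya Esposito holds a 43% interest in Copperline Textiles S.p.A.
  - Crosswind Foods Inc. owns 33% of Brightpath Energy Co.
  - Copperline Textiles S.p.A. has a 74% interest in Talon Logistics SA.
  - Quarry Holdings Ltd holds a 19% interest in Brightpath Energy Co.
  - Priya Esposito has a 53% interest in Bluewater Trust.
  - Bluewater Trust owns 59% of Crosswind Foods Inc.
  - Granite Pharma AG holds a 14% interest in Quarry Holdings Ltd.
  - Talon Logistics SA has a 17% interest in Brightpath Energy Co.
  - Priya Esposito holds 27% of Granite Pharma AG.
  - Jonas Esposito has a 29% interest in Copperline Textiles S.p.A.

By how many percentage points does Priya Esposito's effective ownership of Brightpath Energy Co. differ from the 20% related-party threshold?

By spousal attribution (R2), Priya Esposito is treated as also owning Jonas Esposito's interest in Copperline Textiles S.p.A, giving 43% + 29% = 72%.
Chain via Granite Pharma AG → Quarry Holdings Ltd (R1): 27% × 14% × 19% = 0.7182% of Brightpath Energy Co.
Chain via Copperline Textiles S.p.A. → Talon Logistics SA (R1): 72% × 74% × 17% = 9.0576% of Brightpath Energy Co.
Chain via Bluewater Trust → Crosswind Foods Inc. (R1): 53% × 59% × 33% = 10.3191% of Brightpath Energy Co.
Aggregating (R3): 0.7182% + 9.0576% + 10.3191% = 20.0949%.
20.0949% exceeds the 20% threshold by 0.0949 percentage points.

0.0949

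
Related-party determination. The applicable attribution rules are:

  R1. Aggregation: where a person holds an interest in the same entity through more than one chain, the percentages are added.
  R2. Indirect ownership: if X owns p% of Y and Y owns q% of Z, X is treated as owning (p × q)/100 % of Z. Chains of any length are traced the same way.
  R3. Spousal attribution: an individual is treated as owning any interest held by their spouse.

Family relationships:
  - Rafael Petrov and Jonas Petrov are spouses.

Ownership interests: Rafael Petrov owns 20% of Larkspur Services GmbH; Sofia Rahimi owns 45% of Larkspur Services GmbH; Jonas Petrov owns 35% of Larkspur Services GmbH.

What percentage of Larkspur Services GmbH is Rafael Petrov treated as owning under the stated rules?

By spousal attribution (R3), Rafael Petrov is treated as also owning Jonas Petrov's interest in Larkspur Services GmbH, giving 20% + 35% = 55%.
Direct interest in Larkspur Services GmbH: 55%.

55%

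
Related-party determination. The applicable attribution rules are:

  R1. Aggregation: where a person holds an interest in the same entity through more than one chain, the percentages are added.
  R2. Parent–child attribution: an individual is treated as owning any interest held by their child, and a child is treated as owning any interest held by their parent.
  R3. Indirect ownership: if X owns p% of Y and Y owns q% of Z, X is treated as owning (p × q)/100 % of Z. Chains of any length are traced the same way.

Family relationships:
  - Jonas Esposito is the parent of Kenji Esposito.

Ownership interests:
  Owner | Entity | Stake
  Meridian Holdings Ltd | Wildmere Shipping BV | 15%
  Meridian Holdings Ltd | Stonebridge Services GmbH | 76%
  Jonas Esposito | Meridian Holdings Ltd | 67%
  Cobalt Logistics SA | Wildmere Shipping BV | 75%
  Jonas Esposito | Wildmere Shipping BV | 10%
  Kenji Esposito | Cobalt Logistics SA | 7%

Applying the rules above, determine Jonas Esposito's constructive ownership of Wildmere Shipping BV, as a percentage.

25.3%

By parent–child attribution (R2), Jonas Esposito is treated as owning Kenji Esposito's 7% interest in Cobalt Logistics SA.
Chain via Meridian Holdings Ltd (R3): 67% × 15% = 10.05% of Wildmere Shipping BV.
Direct interest in Wildmere Shipping BV: 10%.
Chain via Cobalt Logistics SA (R3): 7% × 75% = 5.25% of Wildmere Shipping BV.
Aggregating (R1): 10.05% + 10% + 5.25% = 25.3%.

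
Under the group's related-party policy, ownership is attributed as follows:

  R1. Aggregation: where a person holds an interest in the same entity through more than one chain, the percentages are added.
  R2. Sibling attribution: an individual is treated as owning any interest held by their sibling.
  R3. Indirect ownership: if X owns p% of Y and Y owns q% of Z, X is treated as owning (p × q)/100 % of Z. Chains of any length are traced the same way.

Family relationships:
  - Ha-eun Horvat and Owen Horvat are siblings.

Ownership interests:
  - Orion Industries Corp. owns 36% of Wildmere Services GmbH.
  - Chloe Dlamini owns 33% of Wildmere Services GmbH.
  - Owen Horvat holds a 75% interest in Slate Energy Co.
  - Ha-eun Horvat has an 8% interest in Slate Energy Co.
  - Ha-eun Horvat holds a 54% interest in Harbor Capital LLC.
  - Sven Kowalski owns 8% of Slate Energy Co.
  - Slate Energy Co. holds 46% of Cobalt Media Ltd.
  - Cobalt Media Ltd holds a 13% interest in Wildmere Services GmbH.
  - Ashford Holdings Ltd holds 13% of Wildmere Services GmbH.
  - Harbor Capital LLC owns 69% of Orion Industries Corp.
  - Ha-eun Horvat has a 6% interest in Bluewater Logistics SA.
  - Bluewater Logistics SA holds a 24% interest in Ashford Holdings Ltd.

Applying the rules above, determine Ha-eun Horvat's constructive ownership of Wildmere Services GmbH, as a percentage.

By sibling attribution (R2), Ha-eun Horvat is treated as also owning Owen Horvat's interest in Slate Energy Co, giving 8% + 75% = 83%.
Chain via Slate Energy Co. → Cobalt Media Ltd (R3): 83% × 46% × 13% = 4.9634% of Wildmere Services GmbH.
Chain via Bluewater Logistics SA → Ashford Holdings Ltd (R3): 6% × 24% × 13% = 0.1872% of Wildmere Services GmbH.
Chain via Harbor Capital LLC → Orion Industries Corp. (R3): 54% × 69% × 36% = 13.4136% of Wildmere Services GmbH.
Aggregating (R1): 4.9634% + 0.1872% + 13.4136% = 18.5642%.

18.5642%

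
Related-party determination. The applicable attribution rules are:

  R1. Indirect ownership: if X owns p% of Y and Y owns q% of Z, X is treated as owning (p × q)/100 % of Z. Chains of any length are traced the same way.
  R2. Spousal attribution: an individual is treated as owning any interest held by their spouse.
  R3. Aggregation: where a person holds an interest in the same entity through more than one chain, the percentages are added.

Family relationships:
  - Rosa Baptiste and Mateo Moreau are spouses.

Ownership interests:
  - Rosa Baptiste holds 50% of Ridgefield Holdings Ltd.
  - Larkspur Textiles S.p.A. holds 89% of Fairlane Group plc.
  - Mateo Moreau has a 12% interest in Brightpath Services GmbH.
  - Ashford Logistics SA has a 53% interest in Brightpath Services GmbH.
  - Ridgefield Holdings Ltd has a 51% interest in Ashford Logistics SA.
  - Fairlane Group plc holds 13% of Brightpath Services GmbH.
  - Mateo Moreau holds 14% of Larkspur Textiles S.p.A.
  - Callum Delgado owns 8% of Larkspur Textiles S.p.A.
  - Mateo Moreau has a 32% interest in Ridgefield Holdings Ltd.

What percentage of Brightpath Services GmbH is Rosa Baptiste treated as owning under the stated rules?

By spousal attribution (R2), Rosa Baptiste is treated as also owning Mateo Moreau's interest in Ridgefield Holdings Ltd, giving 50% + 32% = 82%.
By spousal attribution (R2), Rosa Baptiste is treated as owning Mateo Moreau's 14% interest in Larkspur Textiles S.p.A.
By spousal attribution (R2), Rosa Baptiste is treated as owning Mateo Moreau's 12% interest in Brightpath Services GmbH.
Chain via Ridgefield Holdings Ltd → Ashford Logistics SA (R1): 82% × 51% × 53% = 22.1646% of Brightpath Services GmbH.
Chain via Larkspur Textiles S.p.A. → Fairlane Group plc (R1): 14% × 89% × 13% = 1.6198% of Brightpath Services GmbH.
Direct interest in Brightpath Services GmbH: 12%.
Aggregating (R3): 22.1646% + 1.6198% + 12% = 35.7844%.

35.7844%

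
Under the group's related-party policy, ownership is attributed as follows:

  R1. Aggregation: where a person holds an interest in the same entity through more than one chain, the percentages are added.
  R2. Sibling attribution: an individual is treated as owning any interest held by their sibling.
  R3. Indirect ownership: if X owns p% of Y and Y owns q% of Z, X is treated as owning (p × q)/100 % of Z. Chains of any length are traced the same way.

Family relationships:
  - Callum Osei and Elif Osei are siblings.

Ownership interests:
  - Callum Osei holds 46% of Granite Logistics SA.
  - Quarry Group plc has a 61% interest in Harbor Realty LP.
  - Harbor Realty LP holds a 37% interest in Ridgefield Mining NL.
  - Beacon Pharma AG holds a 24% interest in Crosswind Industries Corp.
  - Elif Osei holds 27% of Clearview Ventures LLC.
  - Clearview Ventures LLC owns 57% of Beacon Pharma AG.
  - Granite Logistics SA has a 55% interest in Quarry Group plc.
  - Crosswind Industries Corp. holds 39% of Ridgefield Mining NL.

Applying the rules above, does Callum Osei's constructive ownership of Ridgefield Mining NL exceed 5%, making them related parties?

By sibling attribution (R2), Callum Osei is treated as owning Elif Osei's 27% interest in Clearview Ventures LLC.
Chain via Granite Logistics SA → Quarry Group plc → Harbor Realty LP (R3): 46% × 55% × 61% × 37% = 5.71021% of Ridgefield Mining NL.
Chain via Clearview Ventures LLC → Beacon Pharma AG → Crosswind Industries Corp. (R3): 27% × 57% × 24% × 39% = 1.440504% of Ridgefield Mining NL.
Aggregating (R1): 5.71021% + 1.440504% = 7.150714%.
7.150714% exceeds the 5% threshold, so Callum is a related party to Ridgefield Mining NL.

Yes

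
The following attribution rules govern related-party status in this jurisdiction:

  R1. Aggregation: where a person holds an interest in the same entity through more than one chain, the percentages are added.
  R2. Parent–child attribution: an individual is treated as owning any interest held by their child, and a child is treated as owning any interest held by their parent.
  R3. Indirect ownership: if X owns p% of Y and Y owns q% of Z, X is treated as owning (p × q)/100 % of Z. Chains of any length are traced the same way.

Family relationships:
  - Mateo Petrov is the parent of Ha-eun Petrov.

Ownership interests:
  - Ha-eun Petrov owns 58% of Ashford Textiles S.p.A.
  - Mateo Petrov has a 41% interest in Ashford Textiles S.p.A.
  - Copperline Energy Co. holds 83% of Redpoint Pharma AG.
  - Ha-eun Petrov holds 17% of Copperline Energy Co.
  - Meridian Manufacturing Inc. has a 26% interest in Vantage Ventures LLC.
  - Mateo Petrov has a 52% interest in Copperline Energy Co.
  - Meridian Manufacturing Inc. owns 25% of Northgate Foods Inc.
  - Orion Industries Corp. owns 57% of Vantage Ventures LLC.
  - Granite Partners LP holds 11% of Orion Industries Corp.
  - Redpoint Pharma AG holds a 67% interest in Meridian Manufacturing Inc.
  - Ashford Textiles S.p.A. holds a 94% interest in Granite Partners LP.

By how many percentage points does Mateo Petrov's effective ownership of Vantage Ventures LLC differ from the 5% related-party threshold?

By parent–child attribution (R2), Mateo Petrov is treated as also owning Ha-eun Petrov's interest in Ashford Textiles S.p.A, giving 41% + 58% = 99%.
By parent–child attribution (R2), Mateo Petrov is treated as also owning Ha-eun Petrov's interest in Copperline Energy Co, giving 52% + 17% = 69%.
Chain via Ashford Textiles S.p.A. → Granite Partners LP → Orion Industries Corp. (R3): 99% × 94% × 11% × 57% = 5.834862% of Vantage Ventures LLC.
Chain via Copperline Energy Co. → Redpoint Pharma AG → Meridian Manufacturing Inc. (R3): 69% × 83% × 67% × 26% = 9.976434% of Vantage Ventures LLC.
Aggregating (R1): 5.834862% + 9.976434% = 15.811296%.
15.811296% exceeds the 5% threshold by 10.811296 percentage points.

10.811296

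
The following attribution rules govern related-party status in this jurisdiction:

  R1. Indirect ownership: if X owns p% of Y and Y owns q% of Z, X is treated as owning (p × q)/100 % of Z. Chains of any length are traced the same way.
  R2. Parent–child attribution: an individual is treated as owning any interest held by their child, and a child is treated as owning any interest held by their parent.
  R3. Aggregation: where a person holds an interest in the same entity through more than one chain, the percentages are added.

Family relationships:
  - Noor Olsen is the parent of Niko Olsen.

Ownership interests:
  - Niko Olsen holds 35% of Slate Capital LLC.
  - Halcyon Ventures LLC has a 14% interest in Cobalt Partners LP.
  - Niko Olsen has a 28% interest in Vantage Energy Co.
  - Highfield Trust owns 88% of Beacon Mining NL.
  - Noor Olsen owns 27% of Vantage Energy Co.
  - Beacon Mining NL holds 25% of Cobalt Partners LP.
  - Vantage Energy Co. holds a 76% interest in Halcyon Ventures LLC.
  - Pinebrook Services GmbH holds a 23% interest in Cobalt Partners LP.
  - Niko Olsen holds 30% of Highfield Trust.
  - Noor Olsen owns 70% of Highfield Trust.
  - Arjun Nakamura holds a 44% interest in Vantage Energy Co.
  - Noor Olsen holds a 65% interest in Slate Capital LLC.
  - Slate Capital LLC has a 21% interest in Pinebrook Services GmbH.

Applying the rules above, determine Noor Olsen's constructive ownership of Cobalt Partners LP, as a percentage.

By parent–child attribution (R2), Noor Olsen is treated as also owning Niko Olsen's interest in Highfield Trust, giving 70% + 30% = 100%.
By parent–child attribution (R2), Noor Olsen is treated as also owning Niko Olsen's interest in Vantage Energy Co, giving 27% + 28% = 55%.
By parent–child attribution (R2), Noor Olsen is treated as also owning Niko Olsen's interest in Slate Capital LLC, giving 65% + 35% = 100%.
Chain via Highfield Trust → Beacon Mining NL (R1): 100% × 88% × 25% = 22% of Cobalt Partners LP.
Chain via Vantage Energy Co. → Halcyon Ventures LLC (R1): 55% × 76% × 14% = 5.852% of Cobalt Partners LP.
Chain via Slate Capital LLC → Pinebrook Services GmbH (R1): 100% × 21% × 23% = 4.83% of Cobalt Partners LP.
Aggregating (R3): 22% + 5.852% + 4.83% = 32.682%.

32.682%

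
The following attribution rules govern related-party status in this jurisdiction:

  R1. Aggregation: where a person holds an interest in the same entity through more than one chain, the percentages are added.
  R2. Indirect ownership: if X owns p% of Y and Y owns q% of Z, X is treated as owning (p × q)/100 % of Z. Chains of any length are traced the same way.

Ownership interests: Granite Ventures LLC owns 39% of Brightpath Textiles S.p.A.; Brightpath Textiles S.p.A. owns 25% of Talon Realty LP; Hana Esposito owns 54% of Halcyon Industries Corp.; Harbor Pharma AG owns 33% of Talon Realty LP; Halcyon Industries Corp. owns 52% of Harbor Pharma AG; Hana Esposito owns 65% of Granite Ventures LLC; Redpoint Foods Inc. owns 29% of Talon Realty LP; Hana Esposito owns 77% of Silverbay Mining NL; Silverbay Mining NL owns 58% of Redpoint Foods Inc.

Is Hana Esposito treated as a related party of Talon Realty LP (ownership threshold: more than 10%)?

Chain via Granite Ventures LLC → Brightpath Textiles S.p.A. (R2): 65% × 39% × 25% = 6.3375% of Talon Realty LP.
Chain via Silverbay Mining NL → Redpoint Foods Inc. (R2): 77% × 58% × 29% = 12.9514% of Talon Realty LP.
Chain via Halcyon Industries Corp. → Harbor Pharma AG (R2): 54% × 52% × 33% = 9.2664% of Talon Realty LP.
Aggregating (R1): 6.3375% + 12.9514% + 9.2664% = 28.5553%.
28.5553% exceeds the 10% threshold, so Hana is a related party to Talon Realty LP.

Yes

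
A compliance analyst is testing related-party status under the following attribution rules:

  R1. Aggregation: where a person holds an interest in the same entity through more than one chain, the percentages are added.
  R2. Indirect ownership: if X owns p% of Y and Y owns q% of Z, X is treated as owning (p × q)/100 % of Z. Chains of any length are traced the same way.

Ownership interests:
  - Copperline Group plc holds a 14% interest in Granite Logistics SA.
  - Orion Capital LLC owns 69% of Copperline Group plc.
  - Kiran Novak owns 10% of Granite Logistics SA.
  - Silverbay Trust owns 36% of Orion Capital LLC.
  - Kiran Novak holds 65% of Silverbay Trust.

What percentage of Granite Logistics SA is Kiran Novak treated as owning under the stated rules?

Chain via Silverbay Trust → Orion Capital LLC → Copperline Group plc (R2): 65% × 36% × 69% × 14% = 2.26044% of Granite Logistics SA.
Direct interest in Granite Logistics SA: 10%.
Aggregating (R1): 2.26044% + 10% = 12.26044%.

12.26044%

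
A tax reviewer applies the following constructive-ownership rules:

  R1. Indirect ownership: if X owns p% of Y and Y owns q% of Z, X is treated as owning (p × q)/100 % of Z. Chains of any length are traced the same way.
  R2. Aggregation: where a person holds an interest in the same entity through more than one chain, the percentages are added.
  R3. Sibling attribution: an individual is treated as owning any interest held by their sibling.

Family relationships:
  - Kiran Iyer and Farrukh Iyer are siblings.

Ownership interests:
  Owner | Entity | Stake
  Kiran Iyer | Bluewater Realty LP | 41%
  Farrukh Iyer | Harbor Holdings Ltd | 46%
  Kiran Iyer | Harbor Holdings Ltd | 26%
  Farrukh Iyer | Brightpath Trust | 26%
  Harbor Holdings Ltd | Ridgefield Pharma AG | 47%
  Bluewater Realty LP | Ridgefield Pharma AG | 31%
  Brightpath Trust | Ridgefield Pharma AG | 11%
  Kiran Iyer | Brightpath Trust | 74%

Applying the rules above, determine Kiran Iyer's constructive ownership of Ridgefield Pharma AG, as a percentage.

57.55%

By sibling attribution (R3), Kiran Iyer is treated as also owning Farrukh Iyer's interest in Harbor Holdings Ltd, giving 26% + 46% = 72%.
By sibling attribution (R3), Kiran Iyer is treated as also owning Farrukh Iyer's interest in Brightpath Trust, giving 74% + 26% = 100%.
Chain via Bluewater Realty LP (R1): 41% × 31% = 12.71% of Ridgefield Pharma AG.
Chain via Harbor Holdings Ltd (R1): 72% × 47% = 33.84% of Ridgefield Pharma AG.
Chain via Brightpath Trust (R1): 100% × 11% = 11% of Ridgefield Pharma AG.
Aggregating (R2): 12.71% + 33.84% + 11% = 57.55%.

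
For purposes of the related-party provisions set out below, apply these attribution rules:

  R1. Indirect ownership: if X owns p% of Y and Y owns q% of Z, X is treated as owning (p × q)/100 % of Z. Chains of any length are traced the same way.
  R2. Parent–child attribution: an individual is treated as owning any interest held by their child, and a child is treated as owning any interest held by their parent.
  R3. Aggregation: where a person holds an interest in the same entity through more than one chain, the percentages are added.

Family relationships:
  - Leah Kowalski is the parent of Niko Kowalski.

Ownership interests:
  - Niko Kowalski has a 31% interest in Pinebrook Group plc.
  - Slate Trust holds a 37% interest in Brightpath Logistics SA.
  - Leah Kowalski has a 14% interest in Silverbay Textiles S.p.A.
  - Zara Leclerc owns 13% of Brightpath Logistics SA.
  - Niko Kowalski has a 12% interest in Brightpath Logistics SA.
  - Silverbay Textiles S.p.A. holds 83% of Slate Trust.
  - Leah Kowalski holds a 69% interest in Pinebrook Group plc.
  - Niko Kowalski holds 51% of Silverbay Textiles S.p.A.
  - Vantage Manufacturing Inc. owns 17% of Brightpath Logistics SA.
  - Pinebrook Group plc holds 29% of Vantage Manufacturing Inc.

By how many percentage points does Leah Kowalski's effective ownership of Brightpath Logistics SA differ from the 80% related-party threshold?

43.1085

By parent–child attribution (R2), Leah Kowalski is treated as also owning Niko Kowalski's interest in Silverbay Textiles S.p.A, giving 14% + 51% = 65%.
By parent–child attribution (R2), Leah Kowalski is treated as also owning Niko Kowalski's interest in Pinebrook Group plc, giving 69% + 31% = 100%.
By parent–child attribution (R2), Leah Kowalski is treated as owning Niko Kowalski's 12% interest in Brightpath Logistics SA.
Chain via Silverbay Textiles S.p.A. → Slate Trust (R1): 65% × 83% × 37% = 19.9615% of Brightpath Logistics SA.
Chain via Pinebrook Group plc → Vantage Manufacturing Inc. (R1): 100% × 29% × 17% = 4.93% of Brightpath Logistics SA.
Direct interest in Brightpath Logistics SA: 12%.
Aggregating (R3): 19.9615% + 4.93% + 12% = 36.8915%.
36.8915% falls short of the 80% threshold by 43.1085 percentage points.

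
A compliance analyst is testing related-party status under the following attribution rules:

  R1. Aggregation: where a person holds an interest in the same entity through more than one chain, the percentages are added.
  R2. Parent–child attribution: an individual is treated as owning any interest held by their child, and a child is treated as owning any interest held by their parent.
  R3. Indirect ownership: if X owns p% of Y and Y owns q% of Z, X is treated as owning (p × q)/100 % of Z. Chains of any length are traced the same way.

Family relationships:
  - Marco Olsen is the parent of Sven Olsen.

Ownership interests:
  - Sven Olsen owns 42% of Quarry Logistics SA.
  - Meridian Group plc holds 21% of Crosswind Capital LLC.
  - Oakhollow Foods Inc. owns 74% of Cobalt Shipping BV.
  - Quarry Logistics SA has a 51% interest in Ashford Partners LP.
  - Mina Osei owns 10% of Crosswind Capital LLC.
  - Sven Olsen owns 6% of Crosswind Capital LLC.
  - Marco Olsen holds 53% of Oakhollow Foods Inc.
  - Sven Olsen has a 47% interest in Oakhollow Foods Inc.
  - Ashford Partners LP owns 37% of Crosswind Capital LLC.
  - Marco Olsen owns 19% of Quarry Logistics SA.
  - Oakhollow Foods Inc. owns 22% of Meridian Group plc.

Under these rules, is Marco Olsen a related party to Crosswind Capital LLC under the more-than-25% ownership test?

No

By parent–child attribution (R2), Marco Olsen is treated as also owning Sven Olsen's interest in Oakhollow Foods Inc, giving 53% + 47% = 100%.
By parent–child attribution (R2), Marco Olsen is treated as also owning Sven Olsen's interest in Quarry Logistics SA, giving 19% + 42% = 61%.
By parent–child attribution (R2), Marco Olsen is treated as owning Sven Olsen's 6% interest in Crosswind Capital LLC.
Chain via Oakhollow Foods Inc. → Meridian Group plc (R3): 100% × 22% × 21% = 4.62% of Crosswind Capital LLC.
Chain via Quarry Logistics SA → Ashford Partners LP (R3): 61% × 51% × 37% = 11.5107% of Crosswind Capital LLC.
Direct interest in Crosswind Capital LLC: 6%.
Aggregating (R1): 4.62% + 11.5107% + 6% = 22.1307%.
22.1307% does not exceed the 25% threshold, so Marco is not a related party to Crosswind Capital LLC.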